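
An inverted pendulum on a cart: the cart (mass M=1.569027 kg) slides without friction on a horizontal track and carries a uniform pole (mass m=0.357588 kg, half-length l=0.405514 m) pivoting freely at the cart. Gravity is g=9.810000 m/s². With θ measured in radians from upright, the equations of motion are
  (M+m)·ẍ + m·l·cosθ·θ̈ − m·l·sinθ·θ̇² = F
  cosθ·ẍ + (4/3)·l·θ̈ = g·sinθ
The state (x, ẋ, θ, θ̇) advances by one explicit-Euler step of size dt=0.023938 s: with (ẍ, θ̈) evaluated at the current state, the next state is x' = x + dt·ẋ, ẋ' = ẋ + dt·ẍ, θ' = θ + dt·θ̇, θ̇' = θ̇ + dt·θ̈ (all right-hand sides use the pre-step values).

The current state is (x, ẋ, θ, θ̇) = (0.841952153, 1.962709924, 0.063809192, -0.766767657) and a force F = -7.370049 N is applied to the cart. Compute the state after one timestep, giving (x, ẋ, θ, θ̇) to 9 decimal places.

(0.888935503, 1.854062553, 0.045454308, -0.538537828)

sinθ=0.063765900, cosθ=0.997964884
temp = (F + m·l·θ̇²·sinθ)/(M+m) = (-7.370049 + 0.005436318)/1.926615 = -3.822565838
θ̈ = (g·sinθ − cosθ·temp)/(l·(4/3 − m·cos²θ/(M+m))) = 9.534206246
ẍ = temp − m·l·θ̈·cosθ/(M+m) = -4.538698783
Euler: x'=0.841952153+0.023938·1.962709924=0.888935503, ẋ'=1.962709924+0.023938·-4.538698783=1.854062553
       θ'=0.063809192+0.023938·-0.766767657=0.045454308, θ̇'=-0.766767657+0.023938·9.534206246=-0.538537828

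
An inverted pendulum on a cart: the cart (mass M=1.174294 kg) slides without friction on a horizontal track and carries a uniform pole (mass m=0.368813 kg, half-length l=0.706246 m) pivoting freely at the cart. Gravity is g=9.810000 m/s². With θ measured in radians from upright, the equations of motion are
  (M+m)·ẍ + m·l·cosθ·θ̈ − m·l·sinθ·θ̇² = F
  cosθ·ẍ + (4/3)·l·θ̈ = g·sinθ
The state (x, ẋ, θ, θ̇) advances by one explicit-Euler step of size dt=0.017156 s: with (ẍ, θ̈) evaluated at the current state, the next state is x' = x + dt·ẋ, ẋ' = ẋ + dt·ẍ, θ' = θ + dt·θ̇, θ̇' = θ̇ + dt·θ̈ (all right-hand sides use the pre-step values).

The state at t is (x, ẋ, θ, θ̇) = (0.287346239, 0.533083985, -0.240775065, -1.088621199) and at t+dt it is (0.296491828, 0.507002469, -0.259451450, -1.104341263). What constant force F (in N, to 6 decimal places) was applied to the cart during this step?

F = -2.504097 N

ẍ = (ẋ'−ẋ)/dt = (0.507002469−0.533083985)/0.017156 = -1.520256
θ̈ = (θ̇'−θ̇)/dt = (-1.104341263−-1.088621199)/0.017156 = -0.916301
sinθ=-0.238455, cosθ=0.971153
F = (M+m)·ẍ + m·l·cosθ·θ̈ − m·l·sinθ·θ̇² = -2.345918 + -0.231787 − -0.073608 = -2.504097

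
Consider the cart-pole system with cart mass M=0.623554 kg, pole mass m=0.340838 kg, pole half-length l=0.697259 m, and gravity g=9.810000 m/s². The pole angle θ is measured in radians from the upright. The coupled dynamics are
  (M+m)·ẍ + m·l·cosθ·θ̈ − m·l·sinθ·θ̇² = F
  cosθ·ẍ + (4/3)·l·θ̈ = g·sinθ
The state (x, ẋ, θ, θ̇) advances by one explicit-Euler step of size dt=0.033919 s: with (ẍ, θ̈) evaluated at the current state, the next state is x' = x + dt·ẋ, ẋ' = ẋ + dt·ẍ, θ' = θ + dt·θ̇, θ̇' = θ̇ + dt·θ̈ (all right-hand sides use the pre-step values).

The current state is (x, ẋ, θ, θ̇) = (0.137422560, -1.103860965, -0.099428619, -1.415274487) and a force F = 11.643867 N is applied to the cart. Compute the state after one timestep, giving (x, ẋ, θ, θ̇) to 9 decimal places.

sinθ=-0.099264874, cosθ=0.995061046
temp = (F + m·l·θ̇²·sinθ)/(M+m) = (11.643867 + -0.047251879)/0.964392 = 12.024793985
θ̈ = (g·sinθ − cosθ·temp)/(l·(4/3 − m·cos²θ/(M+m))) = -18.870607513
ẍ = temp − m·l·θ̈·cosθ/(M+m) = 16.652056565
Euler: x'=0.137422560+0.033919·-1.103860965=0.099980700, ẋ'=-1.103860965+0.033919·16.652056565=-0.539039858
       θ'=-0.099428619+0.033919·-1.415274487=-0.147433314, θ̇'=-1.415274487+0.033919·-18.870607513=-2.055346623

(0.099980700, -0.539039858, -0.147433314, -2.055346623)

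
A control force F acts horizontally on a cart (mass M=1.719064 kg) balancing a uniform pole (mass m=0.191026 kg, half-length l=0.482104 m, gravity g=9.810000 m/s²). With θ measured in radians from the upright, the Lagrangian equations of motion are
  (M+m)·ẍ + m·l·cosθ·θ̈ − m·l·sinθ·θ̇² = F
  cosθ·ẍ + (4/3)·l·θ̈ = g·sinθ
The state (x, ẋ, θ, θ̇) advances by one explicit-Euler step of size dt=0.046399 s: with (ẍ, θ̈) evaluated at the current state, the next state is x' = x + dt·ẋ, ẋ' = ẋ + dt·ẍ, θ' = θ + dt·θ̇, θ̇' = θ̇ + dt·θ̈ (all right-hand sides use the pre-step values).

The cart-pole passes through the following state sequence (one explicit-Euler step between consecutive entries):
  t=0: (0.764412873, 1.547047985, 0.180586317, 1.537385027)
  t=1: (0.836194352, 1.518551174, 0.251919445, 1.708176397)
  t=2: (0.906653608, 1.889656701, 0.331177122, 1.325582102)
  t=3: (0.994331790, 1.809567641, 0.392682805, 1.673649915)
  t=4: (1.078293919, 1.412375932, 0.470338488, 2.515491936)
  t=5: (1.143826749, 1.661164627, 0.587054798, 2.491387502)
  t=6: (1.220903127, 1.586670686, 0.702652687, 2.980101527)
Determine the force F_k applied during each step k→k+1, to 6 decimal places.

step 0→1:
  ẍ = (ẋ'−ẋ)/dt = (1.518551174−1.547047985)/0.046399 = -0.614169
  θ̈ = (θ̇'−θ̇)/dt = (1.708176397−1.537385027)/0.046399 = 3.680928
  sinθ=0.179606, cosθ=0.983739
  F = (M+m)·ẍ + m·l·cosθ·θ̈ − m·l·sinθ·θ̇² = -1.173117 + 0.333480 − 0.039095 = -0.878732
step 1→2:
  ẍ = (ẋ'−ẋ)/dt = (1.889656701−1.518551174)/0.046399 = 7.998136
  θ̈ = (θ̇'−θ̇)/dt = (1.325582102−1.708176397)/0.046399 = -8.245744
  sinθ=0.249263, cosθ=0.968436
  F = (M+m)·ẍ + m·l·cosθ·θ̈ − m·l·sinθ·θ̇² = 15.277160 + -0.735417 − 0.066982 = 14.474761
step 2→3:
  ẍ = (ẋ'−ẋ)/dt = (1.809567641−1.889656701)/0.046399 = -1.726095
  θ̈ = (θ̇'−θ̇)/dt = (1.673649915−1.325582102)/0.046399 = 7.501623
  sinθ=0.325156, cosθ=0.945660
  F = (M+m)·ẍ + m·l·cosθ·θ̈ − m·l·sinθ·θ̇² = -3.296996 + 0.653316 − 0.052619 = -2.696298
step 3→4:
  ẍ = (ẋ'−ẋ)/dt = (1.412375932−1.809567641)/0.046399 = -8.560351
  θ̈ = (θ̇'−θ̇)/dt = (2.515491936−1.673649915)/0.046399 = 18.143538
  sinθ=0.382668, cosθ=0.923886
  F = (M+m)·ẍ + m·l·cosθ·θ̈ − m·l·sinθ·θ̇² = -16.351040 + 1.543738 − 0.098715 = -14.906018
step 4→5:
  ẍ = (ẋ'−ẋ)/dt = (1.661164627−1.412375932)/0.046399 = 5.361941
  θ̈ = (θ̇'−θ̇)/dt = (2.491387502−2.515491936)/0.046399 = -0.519503
  sinθ=0.453188, cosθ=0.891415
  F = (M+m)·ẍ + m·l·cosθ·θ̈ − m·l·sinθ·θ̇² = 10.241790 + -0.042648 − 0.264093 = 9.935048
step 5→6:
  ẍ = (ẋ'−ẋ)/dt = (1.586670686−1.661164627)/0.046399 = -1.605507
  θ̈ = (θ̇'−θ̇)/dt = (2.980101527−2.491387502)/0.046399 = 10.532857
  sinθ=0.553911, cosθ=0.832576
  F = (M+m)·ẍ + m·l·cosθ·θ̈ − m·l·sinθ·θ̇² = -3.066664 + 0.807613 − 0.316633 = -2.575684

F_0 = -0.878732 N
F_1 = 14.474761 N
F_2 = -2.696298 N
F_3 = -14.906018 N
F_4 = 9.935048 N
F_5 = -2.575684 N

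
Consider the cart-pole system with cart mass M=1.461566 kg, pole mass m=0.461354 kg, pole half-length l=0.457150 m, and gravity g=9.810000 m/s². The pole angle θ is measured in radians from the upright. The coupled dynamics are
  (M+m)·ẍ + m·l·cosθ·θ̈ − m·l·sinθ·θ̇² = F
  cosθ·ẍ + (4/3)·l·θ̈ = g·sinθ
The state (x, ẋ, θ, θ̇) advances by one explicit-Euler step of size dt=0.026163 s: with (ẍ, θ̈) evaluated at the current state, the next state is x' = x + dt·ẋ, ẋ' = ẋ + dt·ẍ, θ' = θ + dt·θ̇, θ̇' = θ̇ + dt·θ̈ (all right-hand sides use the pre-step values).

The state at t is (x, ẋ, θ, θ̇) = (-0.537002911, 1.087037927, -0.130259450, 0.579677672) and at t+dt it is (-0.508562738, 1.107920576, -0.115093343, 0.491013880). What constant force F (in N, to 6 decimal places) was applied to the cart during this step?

ẍ = (ẋ'−ẋ)/dt = (1.107920576−1.087037927)/0.026163 = 0.798175
θ̈ = (θ̇'−θ̇)/dt = (0.491013880−0.579677672)/0.026163 = -3.388900
sinθ=-0.129891, cosθ=0.991528
F = (M+m)·ẍ + m·l·cosθ·θ̈ − m·l·sinθ·θ̇² = 1.534826 + -0.708691 − -0.009205 = 0.835341

F = 0.835341 N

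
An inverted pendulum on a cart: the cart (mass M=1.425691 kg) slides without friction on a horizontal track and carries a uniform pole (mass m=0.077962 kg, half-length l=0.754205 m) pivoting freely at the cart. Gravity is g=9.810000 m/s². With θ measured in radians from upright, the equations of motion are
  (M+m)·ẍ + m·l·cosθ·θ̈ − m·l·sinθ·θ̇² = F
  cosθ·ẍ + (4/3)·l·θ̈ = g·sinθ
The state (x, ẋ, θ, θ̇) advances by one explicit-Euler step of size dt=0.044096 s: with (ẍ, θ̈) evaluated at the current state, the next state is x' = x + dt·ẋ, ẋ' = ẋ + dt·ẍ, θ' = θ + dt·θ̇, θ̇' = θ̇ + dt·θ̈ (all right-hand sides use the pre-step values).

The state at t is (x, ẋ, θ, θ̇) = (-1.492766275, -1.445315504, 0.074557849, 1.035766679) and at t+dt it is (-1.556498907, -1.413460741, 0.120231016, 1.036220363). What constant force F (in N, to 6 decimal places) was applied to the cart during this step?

F = 1.082137 N

ẍ = (ẋ'−ẋ)/dt = (-1.413460741−-1.445315504)/0.044096 = 0.722396
θ̈ = (θ̇'−θ̇)/dt = (1.036220363−1.035766679)/0.044096 = 0.010289
sinθ=0.074489, cosθ=0.997222
F = (M+m)·ẍ + m·l·cosθ·θ̈ − m·l·sinθ·θ̇² = 1.086233 + 0.000603 − 0.004699 = 1.082137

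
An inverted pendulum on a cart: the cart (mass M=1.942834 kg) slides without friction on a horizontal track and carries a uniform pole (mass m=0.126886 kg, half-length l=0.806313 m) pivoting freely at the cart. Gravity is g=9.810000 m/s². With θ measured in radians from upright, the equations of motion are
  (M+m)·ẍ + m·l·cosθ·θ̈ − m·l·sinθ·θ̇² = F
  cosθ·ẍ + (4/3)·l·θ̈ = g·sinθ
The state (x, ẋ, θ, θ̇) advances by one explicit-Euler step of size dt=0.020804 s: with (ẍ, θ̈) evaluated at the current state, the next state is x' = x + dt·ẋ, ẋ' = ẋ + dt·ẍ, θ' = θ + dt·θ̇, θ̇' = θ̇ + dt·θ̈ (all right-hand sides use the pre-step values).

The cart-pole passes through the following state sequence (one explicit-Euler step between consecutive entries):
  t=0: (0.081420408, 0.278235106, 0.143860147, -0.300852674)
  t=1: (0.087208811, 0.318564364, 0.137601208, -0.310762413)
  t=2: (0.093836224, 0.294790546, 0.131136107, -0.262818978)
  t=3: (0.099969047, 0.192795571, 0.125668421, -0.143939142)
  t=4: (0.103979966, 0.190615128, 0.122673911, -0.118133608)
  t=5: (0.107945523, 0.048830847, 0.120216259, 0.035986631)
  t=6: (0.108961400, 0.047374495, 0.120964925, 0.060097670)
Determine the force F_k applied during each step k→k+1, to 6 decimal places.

step 0→1:
  ẍ = (ẋ'−ẋ)/dt = (0.318564364−0.278235106)/0.020804 = 1.938534
  θ̈ = (θ̇'−θ̇)/dt = (-0.310762413−-0.300852674)/0.020804 = -0.476338
  sinθ=0.143364, cosθ=0.989670
  F = (M+m)·ẍ + m·l·cosθ·θ̈ − m·l·sinθ·θ̇² = 4.012222 + -0.048231 − 0.001328 = 3.962664
step 1→2:
  ẍ = (ẋ'−ẋ)/dt = (0.294790546−0.318564364)/0.020804 = -1.142752
  θ̈ = (θ̇'−θ̇)/dt = (-0.262818978−-0.310762413)/0.020804 = 2.304530
  sinθ=0.137167, cosθ=0.990548
  F = (M+m)·ẍ + m·l·cosθ·θ̈ − m·l·sinθ·θ̇² = -2.365177 + 0.233547 − 0.001355 = -2.132985
step 2→3:
  ẍ = (ẋ'−ẋ)/dt = (0.192795571−0.294790546)/0.020804 = -4.902662
  θ̈ = (θ̇'−θ̇)/dt = (-0.143939142−-0.262818978)/0.020804 = 5.714278
  sinθ=0.130761, cosθ=0.991414
  F = (M+m)·ẍ + m·l·cosθ·θ̈ − m·l·sinθ·θ̇² = -10.147137 + 0.579607 − 0.000924 = -9.568454
step 3→4:
  ẍ = (ẋ'−ẋ)/dt = (0.190615128−0.192795571)/0.020804 = -0.104809
  θ̈ = (θ̇'−θ̇)/dt = (-0.118133608−-0.143939142)/0.020804 = 1.240412
  sinθ=0.125338, cosθ=0.992114
  F = (M+m)·ẍ + m·l·cosθ·θ̈ − m·l·sinθ·θ̇² = -0.216925 + 0.125906 − 0.000266 = -0.091285
step 4→5:
  ẍ = (ẋ'−ẋ)/dt = (0.048830847−0.190615128)/0.020804 = -6.815241
  θ̈ = (θ̇'−θ̇)/dt = (0.035986631−-0.118133608)/0.020804 = 7.408202
  sinθ=0.122366, cosθ=0.992485
  F = (M+m)·ẍ + m·l·cosθ·θ̈ − m·l·sinθ·θ̇² = -14.105641 + 0.752236 − 0.000175 = -13.353580
step 5→6:
  ẍ = (ẋ'−ẋ)/dt = (0.047374495−0.048830847)/0.020804 = -0.070003
  θ̈ = (θ̇'−θ̇)/dt = (0.060097670−0.035986631)/0.020804 = 1.158962
  sinθ=0.119927, cosθ=0.992783
  F = (M+m)·ẍ + m·l·cosθ·θ̈ − m·l·sinθ·θ̇² = -0.144888 + 0.117717 − 0.000016 = -0.027186

F_0 = 3.962664 N
F_1 = -2.132985 N
F_2 = -9.568454 N
F_3 = -0.091285 N
F_4 = -13.353580 N
F_5 = -0.027186 N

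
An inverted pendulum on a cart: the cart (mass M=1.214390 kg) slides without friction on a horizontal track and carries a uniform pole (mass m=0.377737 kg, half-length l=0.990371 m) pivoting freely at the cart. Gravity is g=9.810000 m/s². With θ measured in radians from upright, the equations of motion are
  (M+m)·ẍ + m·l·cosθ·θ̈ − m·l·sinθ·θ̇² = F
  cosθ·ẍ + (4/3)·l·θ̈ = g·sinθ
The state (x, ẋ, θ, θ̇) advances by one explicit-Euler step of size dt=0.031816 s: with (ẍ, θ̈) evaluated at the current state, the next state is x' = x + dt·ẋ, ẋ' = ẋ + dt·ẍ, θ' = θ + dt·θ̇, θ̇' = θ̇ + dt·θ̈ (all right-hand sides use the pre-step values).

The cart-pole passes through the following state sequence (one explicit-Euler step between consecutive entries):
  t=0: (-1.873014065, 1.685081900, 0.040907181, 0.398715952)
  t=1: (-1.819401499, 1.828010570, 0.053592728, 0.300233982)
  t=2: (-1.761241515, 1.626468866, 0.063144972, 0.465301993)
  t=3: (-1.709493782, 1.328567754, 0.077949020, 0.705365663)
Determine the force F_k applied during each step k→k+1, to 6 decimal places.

F_0 = 5.992958 N
F_1 = -8.149177 N
F_2 = -12.095494 N

step 0→1:
  ẍ = (ẋ'−ẋ)/dt = (1.828010570−1.685081900)/0.031816 = 4.492352
  θ̈ = (θ̇'−θ̇)/dt = (0.300233982−0.398715952)/0.031816 = -3.095360
  sinθ=0.040896, cosθ=0.999163
  F = (M+m)·ẍ + m·l·cosθ·θ̈ − m·l·sinθ·θ̇² = 7.152395 + -1.157005 − 0.002432 = 5.992958
step 1→2:
  ẍ = (ẋ'−ẋ)/dt = (1.626468866−1.828010570)/0.031816 = -6.334602
  θ̈ = (θ̇'−θ̇)/dt = (0.465301993−0.300233982)/0.031816 = 5.188208
  sinθ=0.053567, cosθ=0.998564
  F = (M+m)·ẍ + m·l·cosθ·θ̈ − m·l·sinθ·θ̇² = -10.085491 + 1.938121 − 0.001806 = -8.149177
step 2→3:
  ẍ = (ẋ'−ẋ)/dt = (1.328567754−1.626468866)/0.031816 = -9.363248
  θ̈ = (θ̇'−θ̇)/dt = (0.705365663−0.465301993)/0.031816 = 7.545376
  sinθ=0.063103, cosθ=0.998007
  F = (M+m)·ẍ + m·l·cosθ·θ̈ − m·l·sinθ·θ̇² = -14.907481 + 2.817098 − 0.005111 = -12.095494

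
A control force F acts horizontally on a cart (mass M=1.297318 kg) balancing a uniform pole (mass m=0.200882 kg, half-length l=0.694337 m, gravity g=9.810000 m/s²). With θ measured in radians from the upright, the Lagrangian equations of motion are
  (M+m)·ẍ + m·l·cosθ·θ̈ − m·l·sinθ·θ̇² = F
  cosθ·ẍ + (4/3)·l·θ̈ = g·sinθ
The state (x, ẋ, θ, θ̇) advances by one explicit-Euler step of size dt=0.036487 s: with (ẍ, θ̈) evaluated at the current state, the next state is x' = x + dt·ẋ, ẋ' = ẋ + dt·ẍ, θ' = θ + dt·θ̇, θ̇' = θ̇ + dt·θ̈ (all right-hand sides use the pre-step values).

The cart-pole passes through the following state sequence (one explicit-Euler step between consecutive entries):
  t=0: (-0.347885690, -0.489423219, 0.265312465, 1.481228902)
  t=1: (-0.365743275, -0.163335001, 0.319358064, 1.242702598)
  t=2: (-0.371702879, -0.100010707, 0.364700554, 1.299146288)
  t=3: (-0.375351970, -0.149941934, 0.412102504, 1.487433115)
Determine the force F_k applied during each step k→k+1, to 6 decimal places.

step 0→1:
  ẍ = (ẋ'−ẋ)/dt = (-0.163335001−-0.489423219)/0.036487 = 8.937107
  θ̈ = (θ̇'−θ̇)/dt = (1.242702598−1.481228902)/0.036487 = -6.537296
  sinθ=0.262211, cosθ=0.965011
  F = (M+m)·ẍ + m·l·cosθ·θ̈ − m·l·sinθ·θ̇² = 13.389574 + -0.879917 − 0.080243 = 12.429414
step 1→2:
  ẍ = (ẋ'−ẋ)/dt = (-0.100010707−-0.163335001)/0.036487 = 1.735530
  θ̈ = (θ̇'−θ̇)/dt = (1.299146288−1.242702598)/0.036487 = 1.546953
  sinθ=0.313957, cosθ=0.949437
  F = (M+m)·ẍ + m·l·cosθ·θ̈ − m·l·sinθ·θ̇² = 2.600171 + 0.204859 − 0.067626 = 2.737404
step 2→3:
  ẍ = (ẋ'−ẋ)/dt = (-0.149941934−-0.100010707)/0.036487 = -1.368466
  θ̈ = (θ̇'−θ̇)/dt = (1.487433115−1.299146288)/0.036487 = 5.160381
  sinθ=0.356670, cosθ=0.934231
  F = (M+m)·ẍ + m·l·cosθ·θ̈ − m·l·sinθ·θ̇² = -2.050236 + 0.672430 − 0.083964 = -1.461770

F_0 = 12.429414 N
F_1 = 2.737404 N
F_2 = -1.461770 N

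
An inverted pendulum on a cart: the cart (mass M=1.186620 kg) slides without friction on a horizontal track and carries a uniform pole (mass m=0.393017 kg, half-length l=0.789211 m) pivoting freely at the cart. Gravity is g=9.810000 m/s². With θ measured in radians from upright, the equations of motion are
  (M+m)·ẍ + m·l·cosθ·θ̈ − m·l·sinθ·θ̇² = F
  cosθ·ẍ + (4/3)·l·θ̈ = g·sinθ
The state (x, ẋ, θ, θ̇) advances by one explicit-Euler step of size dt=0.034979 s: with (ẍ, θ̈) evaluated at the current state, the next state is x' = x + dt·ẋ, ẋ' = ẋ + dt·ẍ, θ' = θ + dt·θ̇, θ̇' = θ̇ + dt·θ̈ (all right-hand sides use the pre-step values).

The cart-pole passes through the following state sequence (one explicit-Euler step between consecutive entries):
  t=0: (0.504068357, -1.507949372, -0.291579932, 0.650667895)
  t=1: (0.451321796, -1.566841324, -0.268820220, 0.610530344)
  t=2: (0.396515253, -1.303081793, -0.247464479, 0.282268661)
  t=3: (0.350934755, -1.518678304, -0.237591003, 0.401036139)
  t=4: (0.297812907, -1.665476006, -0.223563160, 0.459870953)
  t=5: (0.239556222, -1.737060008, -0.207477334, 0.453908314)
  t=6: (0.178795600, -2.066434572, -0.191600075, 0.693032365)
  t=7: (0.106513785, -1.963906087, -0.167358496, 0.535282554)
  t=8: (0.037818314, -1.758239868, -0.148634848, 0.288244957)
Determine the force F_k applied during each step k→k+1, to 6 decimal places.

step 0→1:
  ẍ = (ẋ'−ẋ)/dt = (-1.566841324−-1.507949372)/0.034979 = -1.683637
  θ̈ = (θ̇'−θ̇)/dt = (0.610530344−0.650667895)/0.034979 = -1.147476
  sinθ=-0.287466, cosθ=0.957791
  F = (M+m)·ẍ + m·l·cosθ·θ̈ − m·l·sinθ·θ̇² = -2.659536 + -0.340893 − -0.037749 = -2.962680
step 1→2:
  ẍ = (ẋ'−ẋ)/dt = (-1.303081793−-1.566841324)/0.034979 = 7.540511
  θ̈ = (θ̇'−θ̇)/dt = (0.282268661−0.610530344)/0.034979 = -9.384536
  sinθ=-0.265594, cosθ=0.964085
  F = (M+m)·ẍ + m·l·cosθ·θ̈ − m·l·sinθ·θ̇² = 11.911270 + -2.806290 − -0.030707 = 9.135687
step 2→3:
  ẍ = (ẋ'−ẋ)/dt = (-1.518678304−-1.303081793)/0.034979 = -6.163598
  θ̈ = (θ̇'−θ̇)/dt = (0.401036139−0.282268661)/0.034979 = 3.395394
  sinθ=-0.244946, cosθ=0.969537
  F = (M+m)·ẍ + m·l·cosθ·θ̈ − m·l·sinθ·θ̇² = -9.736248 + 1.021078 − -0.006053 = -8.709117
step 3→4:
  ẍ = (ẋ'−ẋ)/dt = (-1.665476006−-1.518678304)/0.034979 = -4.196738
  θ̈ = (θ̇'−θ̇)/dt = (0.459870953−0.401036139)/0.034979 = 1.682004
  sinθ=-0.235362, cosθ=0.971908
  F = (M+m)·ẍ + m·l·cosθ·θ̈ − m·l·sinθ·θ̇² = -6.629323 + 0.507057 − -0.011741 = -6.110525
step 4→5:
  ẍ = (ẋ'−ẋ)/dt = (-1.737060008−-1.665476006)/0.034979 = -2.046485
  θ̈ = (θ̇'−θ̇)/dt = (0.453908314−0.459870953)/0.034979 = -0.170463
  sinθ=-0.221706, cosθ=0.975114
  F = (M+m)·ẍ + m·l·cosθ·θ̈ − m·l·sinθ·θ̇² = -3.232704 + -0.051557 − -0.014543 = -3.269718
step 5→6:
  ẍ = (ẋ'−ẋ)/dt = (-2.066434572−-1.737060008)/0.034979 = -9.416352
  θ̈ = (θ̇'−θ̇)/dt = (0.693032365−0.453908314)/0.034979 = 6.836217
  sinθ=-0.205992, cosθ=0.978554
  F = (M+m)·ẍ + m·l·cosθ·θ̈ − m·l·sinθ·θ̇² = -14.874417 + 2.074937 − -0.013164 = -12.786316
step 6→7:
  ẍ = (ẋ'−ẋ)/dt = (-1.963906087−-2.066434572)/0.034979 = 2.931144
  θ̈ = (θ̇'−θ̇)/dt = (0.535282554−0.693032365)/0.034979 = -4.509843
  sinθ=-0.190430, cosθ=0.981701
  F = (M+m)·ẍ + m·l·cosθ·θ̈ − m·l·sinθ·θ̇² = 4.630143 + -1.373236 − -0.028369 = 3.285277
step 7→8:
  ẍ = (ẋ'−ẋ)/dt = (-1.758239868−-1.963906087)/0.034979 = 5.879706
  θ̈ = (θ̇'−θ̇)/dt = (0.288244957−0.535282554)/0.034979 = -7.062455
  sinθ=-0.166578, cosθ=0.986028
  F = (M+m)·ẍ + m·l·cosθ·θ̈ − m·l·sinθ·θ̇² = 9.287800 + -2.159979 − -0.014804 = 7.142626

F_0 = -2.962680 N
F_1 = 9.135687 N
F_2 = -8.709117 N
F_3 = -6.110525 N
F_4 = -3.269718 N
F_5 = -12.786316 N
F_6 = 3.285277 N
F_7 = 7.142626 N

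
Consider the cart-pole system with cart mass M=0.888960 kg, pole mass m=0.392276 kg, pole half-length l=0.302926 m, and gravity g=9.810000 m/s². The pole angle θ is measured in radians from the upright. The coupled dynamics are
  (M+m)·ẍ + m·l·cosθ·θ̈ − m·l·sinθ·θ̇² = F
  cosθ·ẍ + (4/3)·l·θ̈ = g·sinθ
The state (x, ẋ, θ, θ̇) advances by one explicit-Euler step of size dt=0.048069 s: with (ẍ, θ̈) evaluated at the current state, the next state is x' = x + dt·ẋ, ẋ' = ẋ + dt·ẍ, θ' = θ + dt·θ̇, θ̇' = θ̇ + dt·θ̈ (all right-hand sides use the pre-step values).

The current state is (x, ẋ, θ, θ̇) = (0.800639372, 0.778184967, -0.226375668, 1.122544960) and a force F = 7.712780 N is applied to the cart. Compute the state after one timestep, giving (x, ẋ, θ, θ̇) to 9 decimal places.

sinθ=-0.224447144, cosθ=0.974486265
temp = (F + m·l·θ̇²·sinθ)/(M+m) = (7.712780 + -0.033608557)/1.281236 = 5.993565154
θ̈ = (g·sinθ − cosθ·temp)/(l·(4/3 − m·cos²θ/(M+m))) = -25.464826552
ẍ = temp − m·l·θ̈·cosθ/(M+m) = 8.295089641
Euler: x'=0.800639372+0.048069·0.778184967=0.838045945, ẋ'=0.778184967+0.048069·8.295089641=1.176921631
       θ'=-0.226375668+0.048069·1.122544960=-0.172416054, θ̇'=1.122544960+0.048069·-25.464826552=-0.101523788

(0.838045945, 1.176921631, -0.172416054, -0.101523788)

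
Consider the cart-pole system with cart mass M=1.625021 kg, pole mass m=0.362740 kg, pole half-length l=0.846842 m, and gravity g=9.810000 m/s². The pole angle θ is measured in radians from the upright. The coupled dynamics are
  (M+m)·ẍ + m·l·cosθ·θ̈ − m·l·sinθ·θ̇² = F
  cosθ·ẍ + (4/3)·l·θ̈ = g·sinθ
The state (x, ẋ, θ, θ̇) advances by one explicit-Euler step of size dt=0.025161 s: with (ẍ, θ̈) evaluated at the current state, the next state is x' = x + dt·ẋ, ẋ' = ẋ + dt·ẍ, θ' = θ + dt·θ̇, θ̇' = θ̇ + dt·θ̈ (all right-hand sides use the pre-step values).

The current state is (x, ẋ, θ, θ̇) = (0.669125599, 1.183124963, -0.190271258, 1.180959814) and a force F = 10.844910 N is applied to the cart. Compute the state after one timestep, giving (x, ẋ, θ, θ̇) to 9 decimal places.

sinθ=-0.189125265, cosθ=0.981952970
temp = (F + m·l·θ̇²·sinθ)/(M+m) = (10.844910 + -0.081024736)/1.987761 = 5.415080215
θ̈ = (g·sinθ − cosθ·temp)/(l·(4/3 − m·cos²θ/(M+m))) = -7.318211738
ẍ = temp − m·l·θ̈·cosθ/(M+m) = 6.525607750
Euler: x'=0.669125599+0.025161·1.183124963=0.698894206, ẋ'=1.183124963+0.025161·6.525607750=1.347315780
       θ'=-0.190271258+0.025161·1.180959814=-0.160557128, θ̇'=1.180959814+0.025161·-7.318211738=0.996826288

(0.698894206, 1.347315780, -0.160557128, 0.996826288)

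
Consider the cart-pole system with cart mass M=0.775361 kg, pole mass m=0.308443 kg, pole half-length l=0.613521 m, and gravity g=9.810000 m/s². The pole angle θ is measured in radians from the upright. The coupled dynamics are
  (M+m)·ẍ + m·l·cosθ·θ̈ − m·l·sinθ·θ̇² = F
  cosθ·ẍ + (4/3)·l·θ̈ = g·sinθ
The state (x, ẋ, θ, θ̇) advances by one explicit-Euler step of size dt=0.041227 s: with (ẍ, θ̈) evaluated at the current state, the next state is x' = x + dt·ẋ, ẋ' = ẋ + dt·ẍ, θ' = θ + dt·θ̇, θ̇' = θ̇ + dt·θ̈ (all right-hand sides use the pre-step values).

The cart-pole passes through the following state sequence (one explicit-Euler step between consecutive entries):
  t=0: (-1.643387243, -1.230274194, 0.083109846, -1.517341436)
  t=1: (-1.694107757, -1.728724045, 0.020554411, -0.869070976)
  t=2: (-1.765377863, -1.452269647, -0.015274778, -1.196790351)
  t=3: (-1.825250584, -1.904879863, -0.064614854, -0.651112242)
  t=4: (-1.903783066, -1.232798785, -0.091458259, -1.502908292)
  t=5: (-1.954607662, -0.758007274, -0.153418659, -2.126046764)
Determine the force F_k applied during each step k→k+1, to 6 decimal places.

step 0→1:
  ẍ = (ẋ'−ẋ)/dt = (-1.728724045−-1.230274194)/0.041227 = -12.090374
  θ̈ = (θ̇'−θ̇)/dt = (-0.869070976−-1.517341436)/0.041227 = 15.724415
  sinθ=0.083014, cosθ=0.996548
  F = (M+m)·ẍ + m·l·cosθ·θ̈ − m·l·sinθ·θ̇² = -13.103596 + 2.965359 − 0.036168 = -10.174405
step 1→2:
  ẍ = (ẋ'−ẋ)/dt = (-1.452269647−-1.728724045)/0.041227 = 6.705664
  θ̈ = (θ̇'−θ̇)/dt = (-1.196790351−-0.869070976)/0.041227 = -7.949144
  sinθ=0.020553, cosθ=0.999789
  F = (M+m)·ẍ + m·l·cosθ·θ̈ − m·l·sinθ·θ̇² = 7.267625 + -1.503949 − 0.002938 = 5.760739
step 2→3:
  ẍ = (ẋ'−ẋ)/dt = (-1.904879863−-1.452269647)/0.041227 = -10.978490
  θ̈ = (θ̇'−θ̇)/dt = (-0.651112242−-1.196790351)/0.041227 = 13.235940
  sinθ=-0.015274, cosθ=0.999883
  F = (M+m)·ẍ + m·l·cosθ·θ̈ − m·l·sinθ·θ̇² = -11.898532 + 2.504428 − -0.004140 = -9.389964
step 3→4:
  ẍ = (ẋ'−ẋ)/dt = (-1.232798785−-1.904879863)/0.041227 = 16.301964
  θ̈ = (θ̇'−θ̇)/dt = (-1.502908292−-0.651112242)/0.041227 = -20.661121
  sinθ=-0.064570, cosθ=0.997913
  F = (M+m)·ẍ + m·l·cosθ·θ̈ − m·l·sinθ·θ̇² = 17.668134 + -3.901674 − -0.005180 = 13.771640
step 4→5:
  ẍ = (ẋ'−ẋ)/dt = (-0.758007274−-1.232798785)/0.041227 = 11.516519
  θ̈ = (θ̇'−θ̇)/dt = (-2.126046764−-1.502908292)/0.041227 = -15.114815
  sinθ=-0.091331, cosθ=0.995821
  F = (M+m)·ẍ + m·l·cosθ·θ̈ − m·l·sinθ·θ̇² = 12.481649 + -2.848317 − -0.039038 = 9.672370

F_0 = -10.174405 N
F_1 = 5.760739 N
F_2 = -9.389964 N
F_3 = 13.771640 N
F_4 = 9.672370 N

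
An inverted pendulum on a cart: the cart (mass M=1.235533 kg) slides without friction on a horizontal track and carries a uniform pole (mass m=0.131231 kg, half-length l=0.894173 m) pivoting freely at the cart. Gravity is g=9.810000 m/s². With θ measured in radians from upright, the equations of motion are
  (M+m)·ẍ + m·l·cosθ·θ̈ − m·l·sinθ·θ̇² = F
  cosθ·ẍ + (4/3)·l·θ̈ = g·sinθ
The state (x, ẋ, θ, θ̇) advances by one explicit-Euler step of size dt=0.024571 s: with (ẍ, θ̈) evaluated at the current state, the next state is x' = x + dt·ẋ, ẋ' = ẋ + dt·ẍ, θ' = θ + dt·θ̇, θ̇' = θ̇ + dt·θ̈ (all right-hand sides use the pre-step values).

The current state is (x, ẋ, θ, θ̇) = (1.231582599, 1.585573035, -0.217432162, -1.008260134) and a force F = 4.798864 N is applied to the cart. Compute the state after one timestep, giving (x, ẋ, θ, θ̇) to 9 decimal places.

(1.270541714, 1.681633919, -0.242206122, -1.130549625)

sinθ=-0.215722960, cosθ=0.976454610
temp = (F + m·l·θ̇²·sinθ)/(M+m) = (4.798864 + -0.025733541)/1.366764 = 3.492285763
θ̈ = (g·sinθ − cosθ·temp)/(l·(4/3 − m·cos²θ/(M+m))) = -4.976984684
ẍ = temp − m·l·θ̈·cosθ/(M+m) = 3.909522772
Euler: x'=1.231582599+0.024571·1.585573035=1.270541714, ẋ'=1.585573035+0.024571·3.909522772=1.681633919
       θ'=-0.217432162+0.024571·-1.008260134=-0.242206122, θ̇'=-1.008260134+0.024571·-4.976984684=-1.130549625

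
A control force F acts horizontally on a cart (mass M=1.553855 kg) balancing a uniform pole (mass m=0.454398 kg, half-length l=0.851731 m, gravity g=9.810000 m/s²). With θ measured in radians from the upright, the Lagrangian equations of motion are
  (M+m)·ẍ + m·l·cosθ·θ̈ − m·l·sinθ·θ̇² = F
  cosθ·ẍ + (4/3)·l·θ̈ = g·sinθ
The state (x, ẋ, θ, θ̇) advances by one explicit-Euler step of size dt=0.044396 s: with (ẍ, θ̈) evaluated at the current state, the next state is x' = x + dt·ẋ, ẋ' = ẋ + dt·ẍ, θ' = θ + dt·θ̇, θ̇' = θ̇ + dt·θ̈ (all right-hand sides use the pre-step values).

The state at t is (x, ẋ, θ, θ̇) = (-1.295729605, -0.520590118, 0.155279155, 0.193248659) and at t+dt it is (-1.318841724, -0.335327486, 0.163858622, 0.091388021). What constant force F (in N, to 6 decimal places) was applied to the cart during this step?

ẍ = (ẋ'−ẋ)/dt = (-0.335327486−-0.520590118)/0.044396 = 4.172958
θ̈ = (θ̇'−θ̇)/dt = (0.091388021−0.193248659)/0.044396 = -2.294365
sinθ=0.154656, cosθ=0.987968
F = (M+m)·ẍ + m·l·cosθ·θ̈ − m·l·sinθ·θ̇² = 8.380355 + -0.877293 − 0.002235 = 7.500827

F = 7.500827 N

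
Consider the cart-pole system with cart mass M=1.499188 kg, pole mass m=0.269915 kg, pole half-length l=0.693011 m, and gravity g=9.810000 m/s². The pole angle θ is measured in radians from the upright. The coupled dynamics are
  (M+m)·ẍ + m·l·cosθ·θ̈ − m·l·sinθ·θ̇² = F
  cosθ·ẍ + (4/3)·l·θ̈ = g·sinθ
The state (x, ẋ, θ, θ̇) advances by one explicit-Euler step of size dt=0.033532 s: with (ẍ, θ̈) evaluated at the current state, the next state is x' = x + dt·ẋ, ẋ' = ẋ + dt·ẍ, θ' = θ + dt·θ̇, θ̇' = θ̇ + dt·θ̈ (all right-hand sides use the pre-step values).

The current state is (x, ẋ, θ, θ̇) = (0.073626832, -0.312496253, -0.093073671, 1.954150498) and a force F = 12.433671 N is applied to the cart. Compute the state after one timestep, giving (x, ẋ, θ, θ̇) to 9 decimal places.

(0.063148208, -0.044160492, -0.027547097, 1.631918988)

sinθ=-0.092939351, cosθ=0.995671772
temp = (F + m·l·θ̇²·sinθ)/(M+m) = (12.433671 + -0.066386963)/1.769103 = 6.990708872
θ̈ = (g·sinθ − cosθ·temp)/(l·(4/3 − m·cos²θ/(M+m))) = -9.609671657
ẍ = temp − m·l·θ̈·cosθ/(M+m) = 8.002378642
Euler: x'=0.073626832+0.033532·-0.312496253=0.063148208, ẋ'=-0.312496253+0.033532·8.002378642=-0.044160492
       θ'=-0.093073671+0.033532·1.954150498=-0.027547097, θ̇'=1.954150498+0.033532·-9.609671657=1.631918988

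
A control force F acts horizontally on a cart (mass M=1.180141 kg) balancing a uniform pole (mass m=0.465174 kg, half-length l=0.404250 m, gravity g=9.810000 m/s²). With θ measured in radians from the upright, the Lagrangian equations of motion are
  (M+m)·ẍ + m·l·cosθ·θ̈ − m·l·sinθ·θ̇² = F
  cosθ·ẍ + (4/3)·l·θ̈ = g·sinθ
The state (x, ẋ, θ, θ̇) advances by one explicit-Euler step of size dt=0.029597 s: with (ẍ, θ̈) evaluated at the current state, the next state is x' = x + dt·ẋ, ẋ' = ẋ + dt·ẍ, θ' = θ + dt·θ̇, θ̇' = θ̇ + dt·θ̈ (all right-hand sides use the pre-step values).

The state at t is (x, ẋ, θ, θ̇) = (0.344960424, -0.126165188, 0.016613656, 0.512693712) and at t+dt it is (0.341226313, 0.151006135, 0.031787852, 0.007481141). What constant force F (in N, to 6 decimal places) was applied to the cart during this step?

ẍ = (ẋ'−ẋ)/dt = (0.151006135−-0.126165188)/0.029597 = 9.364845
θ̈ = (θ̇'−θ̇)/dt = (0.007481141−0.512693712)/0.029597 = -17.069722
sinθ=0.016613, cosθ=0.999862
F = (M+m)·ẍ + m·l·cosθ·θ̈ − m·l·sinθ·θ̇² = 15.408120 + -3.209460 − 0.000821 = 12.197839

F = 12.197839 N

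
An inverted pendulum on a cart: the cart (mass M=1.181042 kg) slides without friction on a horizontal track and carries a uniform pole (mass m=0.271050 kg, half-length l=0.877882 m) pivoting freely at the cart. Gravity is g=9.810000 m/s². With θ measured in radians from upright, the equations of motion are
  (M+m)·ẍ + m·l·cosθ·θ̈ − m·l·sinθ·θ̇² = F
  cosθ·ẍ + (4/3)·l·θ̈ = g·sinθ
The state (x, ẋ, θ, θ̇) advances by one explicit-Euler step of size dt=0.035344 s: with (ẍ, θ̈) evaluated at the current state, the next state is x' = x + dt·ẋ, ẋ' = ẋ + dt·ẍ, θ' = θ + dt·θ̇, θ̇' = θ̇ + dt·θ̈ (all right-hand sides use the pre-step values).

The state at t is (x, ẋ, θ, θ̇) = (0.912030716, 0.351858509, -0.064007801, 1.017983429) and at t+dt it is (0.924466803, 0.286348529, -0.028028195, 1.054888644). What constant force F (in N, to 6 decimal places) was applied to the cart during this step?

ẍ = (ẋ'−ẋ)/dt = (0.286348529−0.351858509)/0.035344 = -1.853496
θ̈ = (θ̇'−θ̇)/dt = (1.054888644−1.017983429)/0.035344 = 1.044172
sinθ=-0.063964, cosθ=0.997952
F = (M+m)·ẍ + m·l·cosθ·θ̈ − m·l·sinθ·θ̇² = -2.691447 + 0.247952 − -0.015773 = -2.427723

F = -2.427723 N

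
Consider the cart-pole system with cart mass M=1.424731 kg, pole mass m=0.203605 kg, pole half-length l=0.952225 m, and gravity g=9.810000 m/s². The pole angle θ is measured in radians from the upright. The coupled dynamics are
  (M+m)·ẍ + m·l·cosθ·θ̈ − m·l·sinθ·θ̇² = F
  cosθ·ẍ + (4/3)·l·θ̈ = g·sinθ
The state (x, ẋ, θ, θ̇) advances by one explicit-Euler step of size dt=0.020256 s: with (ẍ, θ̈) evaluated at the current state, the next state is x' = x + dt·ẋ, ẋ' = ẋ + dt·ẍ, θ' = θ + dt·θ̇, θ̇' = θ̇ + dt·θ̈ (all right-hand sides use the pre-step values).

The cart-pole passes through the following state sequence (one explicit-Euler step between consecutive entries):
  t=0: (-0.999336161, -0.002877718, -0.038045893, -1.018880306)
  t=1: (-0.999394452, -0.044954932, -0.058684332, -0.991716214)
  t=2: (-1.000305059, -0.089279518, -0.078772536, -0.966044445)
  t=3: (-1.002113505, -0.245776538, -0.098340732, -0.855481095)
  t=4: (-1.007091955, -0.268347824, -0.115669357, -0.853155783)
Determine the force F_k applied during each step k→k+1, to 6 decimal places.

step 0→1:
  ẍ = (ẋ'−ẋ)/dt = (-0.044954932−-0.002877718)/0.020256 = -2.077272
  θ̈ = (θ̇'−θ̇)/dt = (-0.991716214−-1.018880306)/0.020256 = 1.341039
  sinθ=-0.038037, cosθ=0.999276
  F = (M+m)·ẍ + m·l·cosθ·θ̈ − m·l·sinθ·θ̇² = -3.382496 + 0.259810 − -0.007656 = -3.115031
step 1→2:
  ẍ = (ẋ'−ẋ)/dt = (-0.089279518−-0.044954932)/0.020256 = -2.188220
  θ̈ = (θ̇'−θ̇)/dt = (-0.966044445−-0.991716214)/0.020256 = 1.267366
  sinθ=-0.058651, cosθ=0.998279
  F = (M+m)·ẍ + m·l·cosθ·θ̈ − m·l·sinθ·θ̇² = -3.563158 + 0.245291 − -0.011183 = -3.306683
step 2→3:
  ẍ = (ẋ'−ẋ)/dt = (-0.245776538−-0.089279518)/0.020256 = -7.725959
  θ̈ = (θ̇'−θ̇)/dt = (-0.855481095−-0.966044445)/0.020256 = 5.458301
  sinθ=-0.078691, cosθ=0.996899
  F = (M+m)·ẍ + m·l·cosθ·θ̈ − m·l·sinθ·θ̇² = -12.580457 + 1.054962 − -0.014238 = -11.511257
step 3→4:
  ẍ = (ẋ'−ẋ)/dt = (-0.268347824−-0.245776538)/0.020256 = -1.114301
  θ̈ = (θ̇'−θ̇)/dt = (-0.853155783−-0.855481095)/0.020256 = 0.114796
  sinθ=-0.098182, cosθ=0.995168
  F = (M+m)·ẍ + m·l·cosθ·θ̈ − m·l·sinθ·θ̇² = -1.814457 + 0.022149 − -0.013931 = -1.778377

F_0 = -3.115031 N
F_1 = -3.306683 N
F_2 = -11.511257 N
F_3 = -1.778377 N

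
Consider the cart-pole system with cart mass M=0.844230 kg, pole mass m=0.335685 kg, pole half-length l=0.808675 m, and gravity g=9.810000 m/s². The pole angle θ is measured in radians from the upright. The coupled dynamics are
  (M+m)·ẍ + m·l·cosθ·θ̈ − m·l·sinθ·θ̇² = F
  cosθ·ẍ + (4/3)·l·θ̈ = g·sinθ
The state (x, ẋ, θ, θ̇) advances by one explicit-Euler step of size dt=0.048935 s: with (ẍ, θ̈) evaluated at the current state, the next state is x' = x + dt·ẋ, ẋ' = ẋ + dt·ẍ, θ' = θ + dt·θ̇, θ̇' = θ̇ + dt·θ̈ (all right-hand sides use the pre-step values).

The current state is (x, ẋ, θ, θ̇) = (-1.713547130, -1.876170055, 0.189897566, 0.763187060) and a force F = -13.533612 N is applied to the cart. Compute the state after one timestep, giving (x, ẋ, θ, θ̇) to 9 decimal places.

(-1.805357512, -2.605221735, 0.227244125, 1.511225337)

sinθ=0.188758303, cosθ=0.982023576
temp = (F + m·l·θ̇²·sinθ)/(M+m) = (-13.533612 + 0.029845167)/1.179915 = -11.444694603
θ̈ = (g·sinθ − cosθ·temp)/(l·(4/3 − m·cos²θ/(M+m))) = 15.286365111
ẍ = temp − m·l·θ̈·cosθ/(M+m) = -14.898368855
Euler: x'=-1.713547130+0.048935·-1.876170055=-1.805357512, ẋ'=-1.876170055+0.048935·-14.898368855=-2.605221735
       θ'=0.189897566+0.048935·0.763187060=0.227244125, θ̇'=0.763187060+0.048935·15.286365111=1.511225337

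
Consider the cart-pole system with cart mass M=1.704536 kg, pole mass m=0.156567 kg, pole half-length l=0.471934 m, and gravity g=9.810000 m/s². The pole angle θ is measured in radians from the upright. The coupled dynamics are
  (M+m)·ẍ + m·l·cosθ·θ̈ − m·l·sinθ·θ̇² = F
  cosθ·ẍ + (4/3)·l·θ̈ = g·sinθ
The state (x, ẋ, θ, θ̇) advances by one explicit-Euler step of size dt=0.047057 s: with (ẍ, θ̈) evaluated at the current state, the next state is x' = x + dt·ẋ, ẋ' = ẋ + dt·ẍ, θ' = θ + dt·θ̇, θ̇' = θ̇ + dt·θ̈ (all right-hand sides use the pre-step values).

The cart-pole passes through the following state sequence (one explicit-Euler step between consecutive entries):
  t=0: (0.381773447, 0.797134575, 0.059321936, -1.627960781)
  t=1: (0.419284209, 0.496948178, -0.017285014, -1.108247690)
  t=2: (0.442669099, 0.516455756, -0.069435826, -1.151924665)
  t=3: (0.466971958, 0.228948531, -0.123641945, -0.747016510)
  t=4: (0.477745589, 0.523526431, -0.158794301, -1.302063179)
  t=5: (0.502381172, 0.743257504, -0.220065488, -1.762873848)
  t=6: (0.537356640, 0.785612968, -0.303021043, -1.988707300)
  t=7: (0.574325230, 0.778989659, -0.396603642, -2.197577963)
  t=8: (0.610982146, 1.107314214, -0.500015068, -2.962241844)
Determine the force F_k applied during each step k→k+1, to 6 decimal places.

step 0→1:
  ẍ = (ẋ'−ẋ)/dt = (0.496948178−0.797134575)/0.047057 = -6.379208
  θ̈ = (θ̇'−θ̇)/dt = (-1.108247690−-1.627960781)/0.047057 = 11.044331
  sinθ=0.059287, cosθ=0.998241
  F = (M+m)·ẍ + m·l·cosθ·θ̈ − m·l·sinθ·θ̇² = -11.872363 + 0.814622 − 0.011610 = -11.069351
step 1→2:
  ẍ = (ẋ'−ẋ)/dt = (0.516455756−0.496948178)/0.047057 = 0.414552
  θ̈ = (θ̇'−θ̇)/dt = (-1.151924665−-1.108247690)/0.047057 = -0.928172
  sinθ=-0.017284, cosθ=0.999851
  F = (M+m)·ẍ + m·l·cosθ·θ̈ − m·l·sinθ·θ̇² = 0.771524 + -0.068572 − -0.001569 = 0.704521
step 2→3:
  ẍ = (ẋ'−ẋ)/dt = (0.228948531−0.516455756)/0.047057 = -6.109765
  θ̈ = (θ̇'−θ̇)/dt = (-0.747016510−-1.151924665)/0.047057 = 8.604632
  sinθ=-0.069380, cosθ=0.997590
  F = (M+m)·ẍ + m·l·cosθ·θ̈ − m·l·sinθ·θ̇² = -11.370903 + 0.634258 − -0.006802 = -10.729842
step 3→4:
  ẍ = (ẋ'−ẋ)/dt = (0.523526431−0.228948531)/0.047057 = 6.260023
  θ̈ = (θ̇'−θ̇)/dt = (-1.302063179−-0.747016510)/0.047057 = -11.795199
  sinθ=-0.123327, cosθ=0.992366
  F = (M+m)·ẍ + m·l·cosθ·θ̈ − m·l·sinθ·θ̇² = 11.650547 + -0.864886 − -0.005085 = 10.790747
step 4→5:
  ẍ = (ẋ'−ẋ)/dt = (0.743257504−0.523526431)/0.047057 = 4.669466
  θ̈ = (θ̇'−θ̇)/dt = (-1.762873848−-1.302063179)/0.047057 = -9.792606
  sinθ=-0.158128, cosθ=0.987419
  F = (M+m)·ẍ + m·l·cosθ·θ̈ − m·l·sinθ·θ̇² = 8.690358 + -0.714465 − -0.019809 = 7.995701
step 5→6:
  ẍ = (ẋ'−ẋ)/dt = (0.785612968−0.743257504)/0.047057 = 0.900088
  θ̈ = (θ̇'−θ̇)/dt = (-1.988707300−-1.762873848)/0.047057 = -4.799147
  sinθ=-0.218294, cosθ=0.975883
  F = (M+m)·ẍ + m·l·cosθ·θ̈ − m·l·sinθ·θ̇² = 1.675157 + -0.346054 − -0.050126 = 1.379230
step 6→7:
  ẍ = (ẋ'−ẋ)/dt = (0.778989659−0.785612968)/0.047057 = -0.140751
  θ̈ = (θ̇'−θ̇)/dt = (-2.197577963−-1.988707300)/0.047057 = -4.438674
  sinθ=-0.298405, cosθ=0.954439
  F = (M+m)·ẍ + m·l·cosθ·θ̈ − m·l·sinθ·θ̇² = -0.261952 + -0.313028 − -0.087203 = -0.487777
step 7→8:
  ẍ = (ẋ'−ẋ)/dt = (1.107314214−0.778989659)/0.047057 = 6.977167
  θ̈ = (θ̇'−θ̇)/dt = (-2.962241844−-2.197577963)/0.047057 = -16.249737
  sinθ=-0.386288, cosθ=0.922378
  F = (M+m)·ẍ + m·l·cosθ·θ̈ − m·l·sinθ·θ̇² = 12.985227 + -1.107483 − -0.137842 = 12.015586

F_0 = -11.069351 N
F_1 = 0.704521 N
F_2 = -10.729842 N
F_3 = 10.790747 N
F_4 = 7.995701 N
F_5 = 1.379230 N
F_6 = -0.487777 N
F_7 = 12.015586 N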